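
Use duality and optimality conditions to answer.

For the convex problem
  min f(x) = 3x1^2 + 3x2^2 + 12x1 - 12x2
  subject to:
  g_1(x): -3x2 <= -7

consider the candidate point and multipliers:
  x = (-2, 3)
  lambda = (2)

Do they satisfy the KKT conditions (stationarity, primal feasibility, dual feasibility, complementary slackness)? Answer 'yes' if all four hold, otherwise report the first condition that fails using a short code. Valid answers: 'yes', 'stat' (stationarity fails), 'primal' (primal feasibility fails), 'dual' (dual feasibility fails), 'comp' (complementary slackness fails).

Gradient of f: grad f(x) = Q x + c = (0, 6)
Constraint values g_i(x) = a_i^T x - b_i:
  g_1((-2, 3)) = -2
Stationarity residual: grad f(x) + sum_i lambda_i a_i = (0, 0)
  -> stationarity OK
Primal feasibility (all g_i <= 0): OK
Dual feasibility (all lambda_i >= 0): OK
Complementary slackness (lambda_i * g_i(x) = 0 for all i): FAILS

Verdict: the first failing condition is complementary_slackness -> comp.

comp


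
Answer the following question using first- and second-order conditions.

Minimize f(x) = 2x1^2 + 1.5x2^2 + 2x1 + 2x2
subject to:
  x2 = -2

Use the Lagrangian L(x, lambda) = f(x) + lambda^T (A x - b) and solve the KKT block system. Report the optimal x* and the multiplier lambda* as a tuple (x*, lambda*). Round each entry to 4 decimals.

Form the Lagrangian:
  L(x, lambda) = (1/2) x^T Q x + c^T x + lambda^T (A x - b)
Stationarity (grad_x L = 0): Q x + c + A^T lambda = 0.
Primal feasibility: A x = b.

This gives the KKT block system:
  [ Q   A^T ] [ x     ]   [-c ]
  [ A    0  ] [ lambda ] = [ b ]

Solving the linear system:
  x*      = (-0.5, -2)
  lambda* = (4)
  f(x*)   = 1.5

x* = (-0.5, -2), lambda* = (4)


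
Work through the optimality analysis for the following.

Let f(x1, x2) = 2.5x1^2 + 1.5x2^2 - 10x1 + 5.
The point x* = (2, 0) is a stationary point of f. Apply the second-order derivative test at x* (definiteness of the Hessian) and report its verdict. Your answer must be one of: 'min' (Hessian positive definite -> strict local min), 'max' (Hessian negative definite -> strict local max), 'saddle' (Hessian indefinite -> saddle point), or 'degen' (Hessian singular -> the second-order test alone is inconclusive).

Compute the Hessian H = grad^2 f:
  H = [[5, 0], [0, 3]]
Verify stationarity: grad f(x*) = H x* + g = (0, 0).
Eigenvalues of H: 3, 5.
Both eigenvalues > 0, so H is positive definite -> x* is a strict local min.

min


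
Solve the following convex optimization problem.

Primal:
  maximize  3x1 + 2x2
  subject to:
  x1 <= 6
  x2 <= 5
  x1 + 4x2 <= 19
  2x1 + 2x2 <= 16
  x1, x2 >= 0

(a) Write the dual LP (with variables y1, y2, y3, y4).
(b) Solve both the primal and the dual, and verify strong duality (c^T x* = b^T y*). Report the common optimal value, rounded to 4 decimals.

The standard primal-dual pair for 'max c^T x s.t. A x <= b, x >= 0' is:
  Dual:  min b^T y  s.t.  A^T y >= c,  y >= 0.

So the dual LP is:
  minimize  6y1 + 5y2 + 19y3 + 16y4
  subject to:
    y1 + y3 + 2y4 >= 3
    y2 + 4y3 + 2y4 >= 2
    y1, y2, y3, y4 >= 0

Solving the primal: x* = (6, 2).
  primal value c^T x* = 22.
Solving the dual: y* = (1, 0, 0, 1).
  dual value b^T y* = 22.
Strong duality: c^T x* = b^T y*. Confirmed.

22


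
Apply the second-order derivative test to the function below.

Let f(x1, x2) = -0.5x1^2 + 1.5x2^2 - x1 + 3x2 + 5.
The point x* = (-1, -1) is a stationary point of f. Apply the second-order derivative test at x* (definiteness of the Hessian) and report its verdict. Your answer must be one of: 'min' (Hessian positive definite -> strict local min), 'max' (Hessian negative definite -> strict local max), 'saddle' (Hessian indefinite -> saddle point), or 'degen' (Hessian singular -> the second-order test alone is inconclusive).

Compute the Hessian H = grad^2 f:
  H = [[-1, 0], [0, 3]]
Verify stationarity: grad f(x*) = H x* + g = (0, 0).
Eigenvalues of H: -1, 3.
Eigenvalues have mixed signs, so H is indefinite -> x* is a saddle point.

saddle


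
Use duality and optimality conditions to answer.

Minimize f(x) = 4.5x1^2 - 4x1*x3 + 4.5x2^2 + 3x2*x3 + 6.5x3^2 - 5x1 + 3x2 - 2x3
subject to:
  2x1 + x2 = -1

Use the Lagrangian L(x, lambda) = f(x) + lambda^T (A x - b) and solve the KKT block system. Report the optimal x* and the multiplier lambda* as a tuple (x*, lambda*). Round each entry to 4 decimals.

Form the Lagrangian:
  L(x, lambda) = (1/2) x^T Q x + c^T x + lambda^T (A x - b)
Stationarity (grad_x L = 0): Q x + c + A^T lambda = 0.
Primal feasibility: A x = b.

This gives the KKT block system:
  [ Q   A^T ] [ x     ]   [-c ]
  [ A    0  ] [ lambda ] = [ b ]

Solving the linear system:
  x*      = (-0.0845, -0.8309, 0.3196)
  lambda* = (3.5196)
  f(x*)   = 0.4052

x* = (-0.0845, -0.8309, 0.3196), lambda* = (3.5196)


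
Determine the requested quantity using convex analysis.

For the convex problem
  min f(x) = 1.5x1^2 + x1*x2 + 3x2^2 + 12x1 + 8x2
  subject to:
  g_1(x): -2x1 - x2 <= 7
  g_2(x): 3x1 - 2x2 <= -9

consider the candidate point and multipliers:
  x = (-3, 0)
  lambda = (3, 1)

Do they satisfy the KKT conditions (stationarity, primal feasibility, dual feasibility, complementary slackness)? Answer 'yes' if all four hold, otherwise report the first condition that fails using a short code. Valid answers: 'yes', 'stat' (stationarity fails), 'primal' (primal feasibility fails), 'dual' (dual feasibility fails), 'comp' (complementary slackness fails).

Gradient of f: grad f(x) = Q x + c = (3, 5)
Constraint values g_i(x) = a_i^T x - b_i:
  g_1((-3, 0)) = -1
  g_2((-3, 0)) = 0
Stationarity residual: grad f(x) + sum_i lambda_i a_i = (0, 0)
  -> stationarity OK
Primal feasibility (all g_i <= 0): OK
Dual feasibility (all lambda_i >= 0): OK
Complementary slackness (lambda_i * g_i(x) = 0 for all i): FAILS

Verdict: the first failing condition is complementary_slackness -> comp.

comp


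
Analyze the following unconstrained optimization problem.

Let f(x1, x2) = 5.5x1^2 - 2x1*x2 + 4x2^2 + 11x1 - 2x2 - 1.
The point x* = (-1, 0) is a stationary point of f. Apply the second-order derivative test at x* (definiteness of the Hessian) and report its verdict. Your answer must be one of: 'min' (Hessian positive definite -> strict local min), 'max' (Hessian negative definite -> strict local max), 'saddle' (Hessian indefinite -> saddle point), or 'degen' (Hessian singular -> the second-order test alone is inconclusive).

Compute the Hessian H = grad^2 f:
  H = [[11, -2], [-2, 8]]
Verify stationarity: grad f(x*) = H x* + g = (0, 0).
Eigenvalues of H: 7, 12.
Both eigenvalues > 0, so H is positive definite -> x* is a strict local min.

min


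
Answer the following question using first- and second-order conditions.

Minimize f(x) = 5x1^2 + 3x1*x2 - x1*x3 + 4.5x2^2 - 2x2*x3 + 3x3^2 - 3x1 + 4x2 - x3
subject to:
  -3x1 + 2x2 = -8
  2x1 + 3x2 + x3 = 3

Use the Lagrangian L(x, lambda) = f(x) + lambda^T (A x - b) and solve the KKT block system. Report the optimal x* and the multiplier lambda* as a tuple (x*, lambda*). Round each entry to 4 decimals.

Form the Lagrangian:
  L(x, lambda) = (1/2) x^T Q x + c^T x + lambda^T (A x - b)
Stationarity (grad_x L = 0): Q x + c + A^T lambda = 0.
Primal feasibility: A x = b.

This gives the KKT block system:
  [ Q   A^T ] [ x     ]   [-c ]
  [ A    0  ] [ lambda ] = [ b ]

Solving the linear system:
  x*      = (2.1856, -0.7215, 0.7933)
  lambda* = (3.2879, -3.0174)
  f(x*)   = 12.5595

x* = (2.1856, -0.7215, 0.7933), lambda* = (3.2879, -3.0174)


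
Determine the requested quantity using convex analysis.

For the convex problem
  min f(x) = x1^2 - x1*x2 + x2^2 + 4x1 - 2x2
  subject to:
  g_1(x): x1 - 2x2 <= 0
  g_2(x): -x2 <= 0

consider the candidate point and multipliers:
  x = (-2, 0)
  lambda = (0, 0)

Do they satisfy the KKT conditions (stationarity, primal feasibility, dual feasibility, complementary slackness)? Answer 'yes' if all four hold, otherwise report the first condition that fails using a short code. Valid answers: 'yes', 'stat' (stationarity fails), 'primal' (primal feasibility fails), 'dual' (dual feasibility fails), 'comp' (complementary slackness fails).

Gradient of f: grad f(x) = Q x + c = (0, 0)
Constraint values g_i(x) = a_i^T x - b_i:
  g_1((-2, 0)) = -2
  g_2((-2, 0)) = 0
Stationarity residual: grad f(x) + sum_i lambda_i a_i = (0, 0)
  -> stationarity OK
Primal feasibility (all g_i <= 0): OK
Dual feasibility (all lambda_i >= 0): OK
Complementary slackness (lambda_i * g_i(x) = 0 for all i): OK

Verdict: yes, KKT holds.

yes


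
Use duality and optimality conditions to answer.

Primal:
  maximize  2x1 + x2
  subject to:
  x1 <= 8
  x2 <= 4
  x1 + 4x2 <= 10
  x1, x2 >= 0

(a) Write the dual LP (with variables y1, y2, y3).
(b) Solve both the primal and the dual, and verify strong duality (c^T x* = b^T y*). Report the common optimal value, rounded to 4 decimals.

The standard primal-dual pair for 'max c^T x s.t. A x <= b, x >= 0' is:
  Dual:  min b^T y  s.t.  A^T y >= c,  y >= 0.

So the dual LP is:
  minimize  8y1 + 4y2 + 10y3
  subject to:
    y1 + y3 >= 2
    y2 + 4y3 >= 1
    y1, y2, y3 >= 0

Solving the primal: x* = (8, 0.5).
  primal value c^T x* = 16.5.
Solving the dual: y* = (1.75, 0, 0.25).
  dual value b^T y* = 16.5.
Strong duality: c^T x* = b^T y*. Confirmed.

16.5


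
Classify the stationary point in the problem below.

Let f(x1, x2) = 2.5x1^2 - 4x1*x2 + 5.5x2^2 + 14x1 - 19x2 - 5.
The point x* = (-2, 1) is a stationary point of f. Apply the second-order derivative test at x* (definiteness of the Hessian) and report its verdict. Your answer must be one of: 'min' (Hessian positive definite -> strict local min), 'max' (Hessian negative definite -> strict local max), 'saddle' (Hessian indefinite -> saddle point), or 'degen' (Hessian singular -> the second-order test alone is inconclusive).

Compute the Hessian H = grad^2 f:
  H = [[5, -4], [-4, 11]]
Verify stationarity: grad f(x*) = H x* + g = (0, 0).
Eigenvalues of H: 3, 13.
Both eigenvalues > 0, so H is positive definite -> x* is a strict local min.

min


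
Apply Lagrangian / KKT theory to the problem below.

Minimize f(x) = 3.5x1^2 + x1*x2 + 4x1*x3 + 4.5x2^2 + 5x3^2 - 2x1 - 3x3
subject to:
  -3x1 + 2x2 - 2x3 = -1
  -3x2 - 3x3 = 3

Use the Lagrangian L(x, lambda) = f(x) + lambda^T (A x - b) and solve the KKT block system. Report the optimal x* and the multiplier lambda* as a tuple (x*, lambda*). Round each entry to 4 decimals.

Form the Lagrangian:
  L(x, lambda) = (1/2) x^T Q x + c^T x + lambda^T (A x - b)
Stationarity (grad_x L = 0): Q x + c + A^T lambda = 0.
Primal feasibility: A x = b.

This gives the KKT block system:
  [ Q   A^T ] [ x     ]   [-c ]
  [ A    0  ] [ lambda ] = [ b ]

Solving the linear system:
  x*      = (0.3555, -0.4834, -0.5166)
  lambda* = (-0.6872, -1.7899)
  f(x*)   = 2.7607

x* = (0.3555, -0.4834, -0.5166), lambda* = (-0.6872, -1.7899)


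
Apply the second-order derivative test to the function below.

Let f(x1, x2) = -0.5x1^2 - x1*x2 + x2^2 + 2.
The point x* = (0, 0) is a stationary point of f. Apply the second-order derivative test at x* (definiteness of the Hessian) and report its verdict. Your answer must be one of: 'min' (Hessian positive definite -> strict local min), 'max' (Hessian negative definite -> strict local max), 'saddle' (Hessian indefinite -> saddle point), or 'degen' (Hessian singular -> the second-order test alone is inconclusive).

Compute the Hessian H = grad^2 f:
  H = [[-1, -1], [-1, 2]]
Verify stationarity: grad f(x*) = H x* + g = (0, 0).
Eigenvalues of H: -1.3028, 2.3028.
Eigenvalues have mixed signs, so H is indefinite -> x* is a saddle point.

saddle


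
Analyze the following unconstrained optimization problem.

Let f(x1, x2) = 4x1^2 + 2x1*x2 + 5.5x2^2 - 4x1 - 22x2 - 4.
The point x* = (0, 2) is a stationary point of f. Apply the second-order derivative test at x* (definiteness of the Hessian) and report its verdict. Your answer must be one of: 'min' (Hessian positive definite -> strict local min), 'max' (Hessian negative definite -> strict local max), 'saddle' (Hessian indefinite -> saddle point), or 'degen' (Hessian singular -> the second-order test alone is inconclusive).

Compute the Hessian H = grad^2 f:
  H = [[8, 2], [2, 11]]
Verify stationarity: grad f(x*) = H x* + g = (0, 0).
Eigenvalues of H: 7, 12.
Both eigenvalues > 0, so H is positive definite -> x* is a strict local min.

min


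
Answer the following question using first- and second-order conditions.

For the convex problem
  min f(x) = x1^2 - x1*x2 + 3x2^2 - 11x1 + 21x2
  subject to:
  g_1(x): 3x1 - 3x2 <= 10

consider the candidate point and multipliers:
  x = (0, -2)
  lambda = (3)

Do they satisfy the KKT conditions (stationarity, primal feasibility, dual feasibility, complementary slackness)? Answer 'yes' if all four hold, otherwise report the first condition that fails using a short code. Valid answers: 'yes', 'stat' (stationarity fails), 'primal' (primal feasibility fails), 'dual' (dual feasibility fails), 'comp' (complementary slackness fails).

Gradient of f: grad f(x) = Q x + c = (-9, 9)
Constraint values g_i(x) = a_i^T x - b_i:
  g_1((0, -2)) = -4
Stationarity residual: grad f(x) + sum_i lambda_i a_i = (0, 0)
  -> stationarity OK
Primal feasibility (all g_i <= 0): OK
Dual feasibility (all lambda_i >= 0): OK
Complementary slackness (lambda_i * g_i(x) = 0 for all i): FAILS

Verdict: the first failing condition is complementary_slackness -> comp.

comp


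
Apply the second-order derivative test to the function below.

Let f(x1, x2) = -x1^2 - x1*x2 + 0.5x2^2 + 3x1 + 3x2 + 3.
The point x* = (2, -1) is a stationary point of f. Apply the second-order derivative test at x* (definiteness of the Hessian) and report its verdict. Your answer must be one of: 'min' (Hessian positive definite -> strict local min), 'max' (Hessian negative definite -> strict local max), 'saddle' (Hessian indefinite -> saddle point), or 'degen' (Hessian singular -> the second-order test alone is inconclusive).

Compute the Hessian H = grad^2 f:
  H = [[-2, -1], [-1, 1]]
Verify stationarity: grad f(x*) = H x* + g = (0, 0).
Eigenvalues of H: -2.3028, 1.3028.
Eigenvalues have mixed signs, so H is indefinite -> x* is a saddle point.

saddle


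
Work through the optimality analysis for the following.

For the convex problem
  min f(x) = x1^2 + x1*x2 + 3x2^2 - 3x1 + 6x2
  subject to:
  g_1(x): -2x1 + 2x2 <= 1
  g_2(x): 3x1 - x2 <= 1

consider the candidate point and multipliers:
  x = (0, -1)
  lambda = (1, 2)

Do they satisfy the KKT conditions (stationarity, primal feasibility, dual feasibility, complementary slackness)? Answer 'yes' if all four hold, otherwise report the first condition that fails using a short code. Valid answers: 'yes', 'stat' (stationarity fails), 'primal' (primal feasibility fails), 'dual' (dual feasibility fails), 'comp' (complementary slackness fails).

Gradient of f: grad f(x) = Q x + c = (-4, 0)
Constraint values g_i(x) = a_i^T x - b_i:
  g_1((0, -1)) = -3
  g_2((0, -1)) = 0
Stationarity residual: grad f(x) + sum_i lambda_i a_i = (0, 0)
  -> stationarity OK
Primal feasibility (all g_i <= 0): OK
Dual feasibility (all lambda_i >= 0): OK
Complementary slackness (lambda_i * g_i(x) = 0 for all i): FAILS

Verdict: the first failing condition is complementary_slackness -> comp.

comp


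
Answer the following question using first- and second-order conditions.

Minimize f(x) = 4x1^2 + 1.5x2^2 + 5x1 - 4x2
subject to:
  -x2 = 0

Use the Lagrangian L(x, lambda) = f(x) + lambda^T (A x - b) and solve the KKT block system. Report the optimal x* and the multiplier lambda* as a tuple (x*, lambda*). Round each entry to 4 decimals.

Form the Lagrangian:
  L(x, lambda) = (1/2) x^T Q x + c^T x + lambda^T (A x - b)
Stationarity (grad_x L = 0): Q x + c + A^T lambda = 0.
Primal feasibility: A x = b.

This gives the KKT block system:
  [ Q   A^T ] [ x     ]   [-c ]
  [ A    0  ] [ lambda ] = [ b ]

Solving the linear system:
  x*      = (-0.625, 0)
  lambda* = (-4)
  f(x*)   = -1.5625

x* = (-0.625, 0), lambda* = (-4)


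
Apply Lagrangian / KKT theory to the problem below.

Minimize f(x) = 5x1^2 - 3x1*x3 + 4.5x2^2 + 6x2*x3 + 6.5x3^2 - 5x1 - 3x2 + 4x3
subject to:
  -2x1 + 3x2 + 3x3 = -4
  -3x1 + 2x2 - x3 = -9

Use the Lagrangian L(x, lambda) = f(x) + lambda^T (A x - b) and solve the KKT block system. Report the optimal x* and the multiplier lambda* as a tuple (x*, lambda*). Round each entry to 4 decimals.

Form the Lagrangian:
  L(x, lambda) = (1/2) x^T Q x + c^T x + lambda^T (A x - b)
Stationarity (grad_x L = 0): Q x + c + A^T lambda = 0.
Primal feasibility: A x = b.

This gives the KKT block system:
  [ Q   A^T ] [ x     ]   [-c ]
  [ A    0  ] [ lambda ] = [ b ]

Solving the linear system:
  x*      = (1.9166, -1.102, 1.0463)
  lambda* = (-0.4269, 3.9602)
  f(x*)   = 15.9212

x* = (1.9166, -1.102, 1.0463), lambda* = (-0.4269, 3.9602)


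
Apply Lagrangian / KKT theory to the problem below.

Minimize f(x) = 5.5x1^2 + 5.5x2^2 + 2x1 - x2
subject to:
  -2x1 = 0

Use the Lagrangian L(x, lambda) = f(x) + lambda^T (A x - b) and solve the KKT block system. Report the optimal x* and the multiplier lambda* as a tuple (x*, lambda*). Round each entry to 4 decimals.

Form the Lagrangian:
  L(x, lambda) = (1/2) x^T Q x + c^T x + lambda^T (A x - b)
Stationarity (grad_x L = 0): Q x + c + A^T lambda = 0.
Primal feasibility: A x = b.

This gives the KKT block system:
  [ Q   A^T ] [ x     ]   [-c ]
  [ A    0  ] [ lambda ] = [ b ]

Solving the linear system:
  x*      = (0, 0.0909)
  lambda* = (1)
  f(x*)   = -0.0455

x* = (0, 0.0909), lambda* = (1)


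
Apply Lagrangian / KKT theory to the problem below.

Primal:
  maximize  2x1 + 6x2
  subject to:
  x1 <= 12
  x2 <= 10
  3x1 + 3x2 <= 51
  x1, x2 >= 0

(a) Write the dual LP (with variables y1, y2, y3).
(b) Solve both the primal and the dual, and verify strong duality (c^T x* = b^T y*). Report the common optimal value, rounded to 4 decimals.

The standard primal-dual pair for 'max c^T x s.t. A x <= b, x >= 0' is:
  Dual:  min b^T y  s.t.  A^T y >= c,  y >= 0.

So the dual LP is:
  minimize  12y1 + 10y2 + 51y3
  subject to:
    y1 + 3y3 >= 2
    y2 + 3y3 >= 6
    y1, y2, y3 >= 0

Solving the primal: x* = (7, 10).
  primal value c^T x* = 74.
Solving the dual: y* = (0, 4, 0.6667).
  dual value b^T y* = 74.
Strong duality: c^T x* = b^T y*. Confirmed.

74


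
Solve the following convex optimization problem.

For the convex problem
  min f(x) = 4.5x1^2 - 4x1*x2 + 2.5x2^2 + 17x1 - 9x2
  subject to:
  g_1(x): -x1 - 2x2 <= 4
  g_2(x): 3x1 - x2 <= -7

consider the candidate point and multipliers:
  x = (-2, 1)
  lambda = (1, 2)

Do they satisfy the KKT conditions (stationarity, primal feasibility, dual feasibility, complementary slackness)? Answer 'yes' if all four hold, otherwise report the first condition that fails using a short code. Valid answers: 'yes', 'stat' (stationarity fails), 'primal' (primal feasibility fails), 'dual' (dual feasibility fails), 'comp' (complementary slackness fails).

Gradient of f: grad f(x) = Q x + c = (-5, 4)
Constraint values g_i(x) = a_i^T x - b_i:
  g_1((-2, 1)) = -4
  g_2((-2, 1)) = 0
Stationarity residual: grad f(x) + sum_i lambda_i a_i = (0, 0)
  -> stationarity OK
Primal feasibility (all g_i <= 0): OK
Dual feasibility (all lambda_i >= 0): OK
Complementary slackness (lambda_i * g_i(x) = 0 for all i): FAILS

Verdict: the first failing condition is complementary_slackness -> comp.

comp


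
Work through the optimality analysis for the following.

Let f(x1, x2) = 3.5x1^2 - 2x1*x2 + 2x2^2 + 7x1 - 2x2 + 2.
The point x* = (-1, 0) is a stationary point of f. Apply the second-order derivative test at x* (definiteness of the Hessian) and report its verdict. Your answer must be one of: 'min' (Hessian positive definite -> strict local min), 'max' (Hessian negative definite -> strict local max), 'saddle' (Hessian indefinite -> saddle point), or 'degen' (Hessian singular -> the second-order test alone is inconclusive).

Compute the Hessian H = grad^2 f:
  H = [[7, -2], [-2, 4]]
Verify stationarity: grad f(x*) = H x* + g = (0, 0).
Eigenvalues of H: 3, 8.
Both eigenvalues > 0, so H is positive definite -> x* is a strict local min.

min


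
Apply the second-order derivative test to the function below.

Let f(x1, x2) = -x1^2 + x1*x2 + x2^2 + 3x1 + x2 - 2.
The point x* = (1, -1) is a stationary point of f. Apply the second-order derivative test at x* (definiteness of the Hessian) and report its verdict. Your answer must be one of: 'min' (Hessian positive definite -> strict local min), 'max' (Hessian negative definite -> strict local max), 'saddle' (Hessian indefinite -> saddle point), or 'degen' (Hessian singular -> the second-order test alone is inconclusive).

Compute the Hessian H = grad^2 f:
  H = [[-2, 1], [1, 2]]
Verify stationarity: grad f(x*) = H x* + g = (0, 0).
Eigenvalues of H: -2.2361, 2.2361.
Eigenvalues have mixed signs, so H is indefinite -> x* is a saddle point.

saddle


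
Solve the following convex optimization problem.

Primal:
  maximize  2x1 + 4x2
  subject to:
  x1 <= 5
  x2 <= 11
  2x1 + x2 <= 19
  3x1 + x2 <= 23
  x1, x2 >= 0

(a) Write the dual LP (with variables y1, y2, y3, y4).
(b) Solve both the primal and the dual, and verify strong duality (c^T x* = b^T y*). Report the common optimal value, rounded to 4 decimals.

The standard primal-dual pair for 'max c^T x s.t. A x <= b, x >= 0' is:
  Dual:  min b^T y  s.t.  A^T y >= c,  y >= 0.

So the dual LP is:
  minimize  5y1 + 11y2 + 19y3 + 23y4
  subject to:
    y1 + 2y3 + 3y4 >= 2
    y2 + y3 + y4 >= 4
    y1, y2, y3, y4 >= 0

Solving the primal: x* = (4, 11).
  primal value c^T x* = 52.
Solving the dual: y* = (0, 3.3333, 0, 0.6667).
  dual value b^T y* = 52.
Strong duality: c^T x* = b^T y*. Confirmed.

52


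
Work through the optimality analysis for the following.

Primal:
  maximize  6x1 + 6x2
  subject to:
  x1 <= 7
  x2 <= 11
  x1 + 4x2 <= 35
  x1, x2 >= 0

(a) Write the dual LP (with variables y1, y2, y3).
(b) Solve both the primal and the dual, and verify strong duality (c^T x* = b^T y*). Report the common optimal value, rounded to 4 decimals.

The standard primal-dual pair for 'max c^T x s.t. A x <= b, x >= 0' is:
  Dual:  min b^T y  s.t.  A^T y >= c,  y >= 0.

So the dual LP is:
  minimize  7y1 + 11y2 + 35y3
  subject to:
    y1 + y3 >= 6
    y2 + 4y3 >= 6
    y1, y2, y3 >= 0

Solving the primal: x* = (7, 7).
  primal value c^T x* = 84.
Solving the dual: y* = (4.5, 0, 1.5).
  dual value b^T y* = 84.
Strong duality: c^T x* = b^T y*. Confirmed.

84


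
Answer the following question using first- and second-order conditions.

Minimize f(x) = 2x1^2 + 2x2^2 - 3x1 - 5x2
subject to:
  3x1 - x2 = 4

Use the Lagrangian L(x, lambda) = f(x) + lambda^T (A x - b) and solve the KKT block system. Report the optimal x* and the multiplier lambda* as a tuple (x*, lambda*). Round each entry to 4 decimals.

Form the Lagrangian:
  L(x, lambda) = (1/2) x^T Q x + c^T x + lambda^T (A x - b)
Stationarity (grad_x L = 0): Q x + c + A^T lambda = 0.
Primal feasibility: A x = b.

This gives the KKT block system:
  [ Q   A^T ] [ x     ]   [-c ]
  [ A    0  ] [ lambda ] = [ b ]

Solving the linear system:
  x*      = (1.65, 0.95)
  lambda* = (-1.2)
  f(x*)   = -2.45

x* = (1.65, 0.95), lambda* = (-1.2)


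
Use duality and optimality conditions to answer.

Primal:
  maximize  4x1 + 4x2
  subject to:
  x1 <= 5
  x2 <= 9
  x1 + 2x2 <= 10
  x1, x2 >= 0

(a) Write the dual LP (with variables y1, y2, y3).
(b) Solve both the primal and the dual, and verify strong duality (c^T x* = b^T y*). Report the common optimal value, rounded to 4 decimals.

The standard primal-dual pair for 'max c^T x s.t. A x <= b, x >= 0' is:
  Dual:  min b^T y  s.t.  A^T y >= c,  y >= 0.

So the dual LP is:
  minimize  5y1 + 9y2 + 10y3
  subject to:
    y1 + y3 >= 4
    y2 + 2y3 >= 4
    y1, y2, y3 >= 0

Solving the primal: x* = (5, 2.5).
  primal value c^T x* = 30.
Solving the dual: y* = (2, 0, 2).
  dual value b^T y* = 30.
Strong duality: c^T x* = b^T y*. Confirmed.

30


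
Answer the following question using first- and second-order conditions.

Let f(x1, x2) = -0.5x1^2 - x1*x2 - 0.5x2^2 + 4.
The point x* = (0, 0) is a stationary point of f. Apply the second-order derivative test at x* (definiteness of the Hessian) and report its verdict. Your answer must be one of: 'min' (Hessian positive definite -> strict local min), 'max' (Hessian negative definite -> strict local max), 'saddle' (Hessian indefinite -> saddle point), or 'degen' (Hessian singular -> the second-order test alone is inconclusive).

Compute the Hessian H = grad^2 f:
  H = [[-1, -1], [-1, -1]]
Verify stationarity: grad f(x*) = H x* + g = (0, 0).
Eigenvalues of H: -2, 0.
H has a zero eigenvalue (singular; negative semidefinite but not definite), so H is neither positive definite, negative definite, nor indefinite. The second-order test alone is inconclusive -> degen.
(Indeed, f is constant along the null direction of H through x*, so x* is not a strict local extremum.)

degen


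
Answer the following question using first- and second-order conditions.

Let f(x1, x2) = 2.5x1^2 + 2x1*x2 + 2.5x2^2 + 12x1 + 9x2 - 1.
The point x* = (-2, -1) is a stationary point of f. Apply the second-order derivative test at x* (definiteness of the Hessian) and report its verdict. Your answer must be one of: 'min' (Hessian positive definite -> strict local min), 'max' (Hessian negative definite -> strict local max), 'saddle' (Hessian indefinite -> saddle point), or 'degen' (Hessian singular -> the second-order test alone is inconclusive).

Compute the Hessian H = grad^2 f:
  H = [[5, 2], [2, 5]]
Verify stationarity: grad f(x*) = H x* + g = (0, 0).
Eigenvalues of H: 3, 7.
Both eigenvalues > 0, so H is positive definite -> x* is a strict local min.

min


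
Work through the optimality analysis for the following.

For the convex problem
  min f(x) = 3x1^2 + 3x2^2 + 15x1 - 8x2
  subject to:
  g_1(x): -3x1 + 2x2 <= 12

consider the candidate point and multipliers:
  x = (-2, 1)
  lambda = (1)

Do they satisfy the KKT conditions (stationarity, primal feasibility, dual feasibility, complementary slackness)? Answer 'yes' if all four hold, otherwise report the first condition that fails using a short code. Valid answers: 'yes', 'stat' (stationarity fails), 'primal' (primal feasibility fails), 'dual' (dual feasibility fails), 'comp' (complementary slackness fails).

Gradient of f: grad f(x) = Q x + c = (3, -2)
Constraint values g_i(x) = a_i^T x - b_i:
  g_1((-2, 1)) = -4
Stationarity residual: grad f(x) + sum_i lambda_i a_i = (0, 0)
  -> stationarity OK
Primal feasibility (all g_i <= 0): OK
Dual feasibility (all lambda_i >= 0): OK
Complementary slackness (lambda_i * g_i(x) = 0 for all i): FAILS

Verdict: the first failing condition is complementary_slackness -> comp.

comp


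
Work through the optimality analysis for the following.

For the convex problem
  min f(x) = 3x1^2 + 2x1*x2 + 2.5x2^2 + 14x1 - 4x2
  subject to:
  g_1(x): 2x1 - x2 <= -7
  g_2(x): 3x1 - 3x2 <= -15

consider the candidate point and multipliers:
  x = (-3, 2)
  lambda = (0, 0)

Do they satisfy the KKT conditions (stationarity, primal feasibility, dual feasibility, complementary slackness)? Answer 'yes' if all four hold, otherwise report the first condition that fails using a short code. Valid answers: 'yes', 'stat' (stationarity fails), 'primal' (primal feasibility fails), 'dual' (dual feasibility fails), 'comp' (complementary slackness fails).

Gradient of f: grad f(x) = Q x + c = (0, 0)
Constraint values g_i(x) = a_i^T x - b_i:
  g_1((-3, 2)) = -1
  g_2((-3, 2)) = 0
Stationarity residual: grad f(x) + sum_i lambda_i a_i = (0, 0)
  -> stationarity OK
Primal feasibility (all g_i <= 0): OK
Dual feasibility (all lambda_i >= 0): OK
Complementary slackness (lambda_i * g_i(x) = 0 for all i): OK

Verdict: yes, KKT holds.

yes


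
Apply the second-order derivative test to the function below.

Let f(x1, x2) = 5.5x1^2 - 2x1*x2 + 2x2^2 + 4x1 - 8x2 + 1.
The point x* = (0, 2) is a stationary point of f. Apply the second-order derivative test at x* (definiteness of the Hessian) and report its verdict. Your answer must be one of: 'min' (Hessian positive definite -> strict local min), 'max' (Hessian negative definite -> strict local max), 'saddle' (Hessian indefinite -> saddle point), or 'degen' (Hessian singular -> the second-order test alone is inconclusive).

Compute the Hessian H = grad^2 f:
  H = [[11, -2], [-2, 4]]
Verify stationarity: grad f(x*) = H x* + g = (0, 0).
Eigenvalues of H: 3.4689, 11.5311.
Both eigenvalues > 0, so H is positive definite -> x* is a strict local min.

min


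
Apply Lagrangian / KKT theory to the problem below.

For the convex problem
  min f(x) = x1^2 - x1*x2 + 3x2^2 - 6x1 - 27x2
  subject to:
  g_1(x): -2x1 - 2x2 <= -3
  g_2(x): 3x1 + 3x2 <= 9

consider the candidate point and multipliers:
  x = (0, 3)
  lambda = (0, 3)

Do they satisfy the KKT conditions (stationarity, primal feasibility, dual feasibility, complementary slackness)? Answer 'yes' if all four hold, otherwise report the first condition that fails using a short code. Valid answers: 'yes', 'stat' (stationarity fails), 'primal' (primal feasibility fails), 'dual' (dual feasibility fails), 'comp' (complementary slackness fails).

Gradient of f: grad f(x) = Q x + c = (-9, -9)
Constraint values g_i(x) = a_i^T x - b_i:
  g_1((0, 3)) = -3
  g_2((0, 3)) = 0
Stationarity residual: grad f(x) + sum_i lambda_i a_i = (0, 0)
  -> stationarity OK
Primal feasibility (all g_i <= 0): OK
Dual feasibility (all lambda_i >= 0): OK
Complementary slackness (lambda_i * g_i(x) = 0 for all i): OK

Verdict: yes, KKT holds.

yes


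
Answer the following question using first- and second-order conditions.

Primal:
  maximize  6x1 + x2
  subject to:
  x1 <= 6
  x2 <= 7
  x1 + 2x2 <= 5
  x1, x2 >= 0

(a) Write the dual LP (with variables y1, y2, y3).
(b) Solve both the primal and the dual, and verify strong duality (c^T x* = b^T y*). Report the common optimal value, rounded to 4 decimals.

The standard primal-dual pair for 'max c^T x s.t. A x <= b, x >= 0' is:
  Dual:  min b^T y  s.t.  A^T y >= c,  y >= 0.

So the dual LP is:
  minimize  6y1 + 7y2 + 5y3
  subject to:
    y1 + y3 >= 6
    y2 + 2y3 >= 1
    y1, y2, y3 >= 0

Solving the primal: x* = (5, 0).
  primal value c^T x* = 30.
Solving the dual: y* = (0, 0, 6).
  dual value b^T y* = 30.
Strong duality: c^T x* = b^T y*. Confirmed.

30


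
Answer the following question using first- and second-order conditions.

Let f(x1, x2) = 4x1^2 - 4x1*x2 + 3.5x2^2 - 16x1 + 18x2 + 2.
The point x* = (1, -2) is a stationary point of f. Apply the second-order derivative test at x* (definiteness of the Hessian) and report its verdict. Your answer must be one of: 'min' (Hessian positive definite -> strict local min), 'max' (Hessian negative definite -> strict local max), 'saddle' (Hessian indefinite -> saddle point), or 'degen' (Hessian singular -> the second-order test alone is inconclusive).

Compute the Hessian H = grad^2 f:
  H = [[8, -4], [-4, 7]]
Verify stationarity: grad f(x*) = H x* + g = (0, 0).
Eigenvalues of H: 3.4689, 11.5311.
Both eigenvalues > 0, so H is positive definite -> x* is a strict local min.

min


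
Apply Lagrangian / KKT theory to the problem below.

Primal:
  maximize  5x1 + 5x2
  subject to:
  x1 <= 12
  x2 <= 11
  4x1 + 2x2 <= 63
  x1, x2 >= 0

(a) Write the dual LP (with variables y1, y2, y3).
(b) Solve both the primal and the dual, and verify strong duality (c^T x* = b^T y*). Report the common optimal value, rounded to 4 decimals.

The standard primal-dual pair for 'max c^T x s.t. A x <= b, x >= 0' is:
  Dual:  min b^T y  s.t.  A^T y >= c,  y >= 0.

So the dual LP is:
  minimize  12y1 + 11y2 + 63y3
  subject to:
    y1 + 4y3 >= 5
    y2 + 2y3 >= 5
    y1, y2, y3 >= 0

Solving the primal: x* = (10.25, 11).
  primal value c^T x* = 106.25.
Solving the dual: y* = (0, 2.5, 1.25).
  dual value b^T y* = 106.25.
Strong duality: c^T x* = b^T y*. Confirmed.

106.25


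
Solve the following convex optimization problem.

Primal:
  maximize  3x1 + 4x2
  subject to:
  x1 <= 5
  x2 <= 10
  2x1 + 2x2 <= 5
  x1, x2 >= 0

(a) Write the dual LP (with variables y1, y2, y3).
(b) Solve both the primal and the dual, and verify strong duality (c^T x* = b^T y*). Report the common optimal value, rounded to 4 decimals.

The standard primal-dual pair for 'max c^T x s.t. A x <= b, x >= 0' is:
  Dual:  min b^T y  s.t.  A^T y >= c,  y >= 0.

So the dual LP is:
  minimize  5y1 + 10y2 + 5y3
  subject to:
    y1 + 2y3 >= 3
    y2 + 2y3 >= 4
    y1, y2, y3 >= 0

Solving the primal: x* = (0, 2.5).
  primal value c^T x* = 10.
Solving the dual: y* = (0, 0, 2).
  dual value b^T y* = 10.
Strong duality: c^T x* = b^T y*. Confirmed.

10


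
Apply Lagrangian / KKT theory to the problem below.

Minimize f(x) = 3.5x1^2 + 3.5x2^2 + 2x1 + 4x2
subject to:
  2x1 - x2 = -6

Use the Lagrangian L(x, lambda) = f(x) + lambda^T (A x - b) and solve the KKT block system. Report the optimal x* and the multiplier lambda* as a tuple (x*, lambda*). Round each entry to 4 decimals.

Form the Lagrangian:
  L(x, lambda) = (1/2) x^T Q x + c^T x + lambda^T (A x - b)
Stationarity (grad_x L = 0): Q x + c + A^T lambda = 0.
Primal feasibility: A x = b.

This gives the KKT block system:
  [ Q   A^T ] [ x     ]   [-c ]
  [ A    0  ] [ lambda ] = [ b ]

Solving the linear system:
  x*      = (-2.6857, 0.6286)
  lambda* = (8.4)
  f(x*)   = 23.7714

x* = (-2.6857, 0.6286), lambda* = (8.4)


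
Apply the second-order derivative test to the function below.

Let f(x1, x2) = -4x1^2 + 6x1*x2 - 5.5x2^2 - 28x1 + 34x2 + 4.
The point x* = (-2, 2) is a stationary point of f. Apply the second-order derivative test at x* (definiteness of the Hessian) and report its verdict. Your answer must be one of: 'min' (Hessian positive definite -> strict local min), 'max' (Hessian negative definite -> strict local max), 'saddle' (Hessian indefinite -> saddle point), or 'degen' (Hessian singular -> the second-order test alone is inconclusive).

Compute the Hessian H = grad^2 f:
  H = [[-8, 6], [6, -11]]
Verify stationarity: grad f(x*) = H x* + g = (0, 0).
Eigenvalues of H: -15.6847, -3.3153.
Both eigenvalues < 0, so H is negative definite -> x* is a strict local max.

max


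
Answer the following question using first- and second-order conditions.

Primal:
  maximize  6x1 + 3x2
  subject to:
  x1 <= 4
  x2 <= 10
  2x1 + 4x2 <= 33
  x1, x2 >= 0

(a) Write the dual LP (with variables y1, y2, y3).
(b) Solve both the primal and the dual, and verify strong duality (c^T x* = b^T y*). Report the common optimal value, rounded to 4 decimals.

The standard primal-dual pair for 'max c^T x s.t. A x <= b, x >= 0' is:
  Dual:  min b^T y  s.t.  A^T y >= c,  y >= 0.

So the dual LP is:
  minimize  4y1 + 10y2 + 33y3
  subject to:
    y1 + 2y3 >= 6
    y2 + 4y3 >= 3
    y1, y2, y3 >= 0

Solving the primal: x* = (4, 6.25).
  primal value c^T x* = 42.75.
Solving the dual: y* = (4.5, 0, 0.75).
  dual value b^T y* = 42.75.
Strong duality: c^T x* = b^T y*. Confirmed.

42.75


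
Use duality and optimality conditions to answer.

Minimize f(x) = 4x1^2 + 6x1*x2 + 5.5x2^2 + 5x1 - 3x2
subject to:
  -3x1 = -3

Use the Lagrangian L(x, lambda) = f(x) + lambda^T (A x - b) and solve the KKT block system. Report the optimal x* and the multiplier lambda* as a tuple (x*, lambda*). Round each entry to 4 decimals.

Form the Lagrangian:
  L(x, lambda) = (1/2) x^T Q x + c^T x + lambda^T (A x - b)
Stationarity (grad_x L = 0): Q x + c + A^T lambda = 0.
Primal feasibility: A x = b.

This gives the KKT block system:
  [ Q   A^T ] [ x     ]   [-c ]
  [ A    0  ] [ lambda ] = [ b ]

Solving the linear system:
  x*      = (1, -0.2727)
  lambda* = (3.7879)
  f(x*)   = 8.5909

x* = (1, -0.2727), lambda* = (3.7879)


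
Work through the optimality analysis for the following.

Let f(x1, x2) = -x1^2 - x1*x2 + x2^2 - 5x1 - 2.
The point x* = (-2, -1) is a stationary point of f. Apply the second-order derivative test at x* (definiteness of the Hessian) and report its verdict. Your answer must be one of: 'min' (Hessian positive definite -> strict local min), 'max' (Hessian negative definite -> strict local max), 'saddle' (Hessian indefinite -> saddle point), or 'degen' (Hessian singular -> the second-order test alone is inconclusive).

Compute the Hessian H = grad^2 f:
  H = [[-2, -1], [-1, 2]]
Verify stationarity: grad f(x*) = H x* + g = (0, 0).
Eigenvalues of H: -2.2361, 2.2361.
Eigenvalues have mixed signs, so H is indefinite -> x* is a saddle point.

saddle


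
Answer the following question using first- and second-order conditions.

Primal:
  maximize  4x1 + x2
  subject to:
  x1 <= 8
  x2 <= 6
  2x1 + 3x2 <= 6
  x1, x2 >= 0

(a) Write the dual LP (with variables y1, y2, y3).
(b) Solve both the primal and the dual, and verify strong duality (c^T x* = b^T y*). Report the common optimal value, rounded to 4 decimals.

The standard primal-dual pair for 'max c^T x s.t. A x <= b, x >= 0' is:
  Dual:  min b^T y  s.t.  A^T y >= c,  y >= 0.

So the dual LP is:
  minimize  8y1 + 6y2 + 6y3
  subject to:
    y1 + 2y3 >= 4
    y2 + 3y3 >= 1
    y1, y2, y3 >= 0

Solving the primal: x* = (3, 0).
  primal value c^T x* = 12.
Solving the dual: y* = (0, 0, 2).
  dual value b^T y* = 12.
Strong duality: c^T x* = b^T y*. Confirmed.

12


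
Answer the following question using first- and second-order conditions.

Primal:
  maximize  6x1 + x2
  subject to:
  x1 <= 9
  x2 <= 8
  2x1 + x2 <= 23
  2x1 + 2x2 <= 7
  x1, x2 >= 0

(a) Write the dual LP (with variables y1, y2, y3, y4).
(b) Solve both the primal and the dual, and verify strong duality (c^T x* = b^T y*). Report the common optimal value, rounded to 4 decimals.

The standard primal-dual pair for 'max c^T x s.t. A x <= b, x >= 0' is:
  Dual:  min b^T y  s.t.  A^T y >= c,  y >= 0.

So the dual LP is:
  minimize  9y1 + 8y2 + 23y3 + 7y4
  subject to:
    y1 + 2y3 + 2y4 >= 6
    y2 + y3 + 2y4 >= 1
    y1, y2, y3, y4 >= 0

Solving the primal: x* = (3.5, 0).
  primal value c^T x* = 21.
Solving the dual: y* = (0, 0, 0, 3).
  dual value b^T y* = 21.
Strong duality: c^T x* = b^T y*. Confirmed.

21


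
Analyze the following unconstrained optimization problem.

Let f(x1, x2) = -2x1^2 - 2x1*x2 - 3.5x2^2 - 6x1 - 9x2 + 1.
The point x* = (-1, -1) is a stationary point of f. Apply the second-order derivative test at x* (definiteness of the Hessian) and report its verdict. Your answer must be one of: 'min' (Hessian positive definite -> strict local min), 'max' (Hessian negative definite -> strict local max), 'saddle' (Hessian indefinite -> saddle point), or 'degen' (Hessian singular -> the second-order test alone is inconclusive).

Compute the Hessian H = grad^2 f:
  H = [[-4, -2], [-2, -7]]
Verify stationarity: grad f(x*) = H x* + g = (0, 0).
Eigenvalues of H: -8, -3.
Both eigenvalues < 0, so H is negative definite -> x* is a strict local max.

max


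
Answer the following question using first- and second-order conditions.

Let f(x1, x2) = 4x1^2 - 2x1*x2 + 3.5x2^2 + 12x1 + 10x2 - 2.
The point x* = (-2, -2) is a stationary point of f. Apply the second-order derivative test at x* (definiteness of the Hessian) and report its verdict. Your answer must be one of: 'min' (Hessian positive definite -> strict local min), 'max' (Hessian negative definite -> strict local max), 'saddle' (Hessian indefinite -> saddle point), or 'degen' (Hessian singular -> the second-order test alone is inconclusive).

Compute the Hessian H = grad^2 f:
  H = [[8, -2], [-2, 7]]
Verify stationarity: grad f(x*) = H x* + g = (0, 0).
Eigenvalues of H: 5.4384, 9.5616.
Both eigenvalues > 0, so H is positive definite -> x* is a strict local min.

min


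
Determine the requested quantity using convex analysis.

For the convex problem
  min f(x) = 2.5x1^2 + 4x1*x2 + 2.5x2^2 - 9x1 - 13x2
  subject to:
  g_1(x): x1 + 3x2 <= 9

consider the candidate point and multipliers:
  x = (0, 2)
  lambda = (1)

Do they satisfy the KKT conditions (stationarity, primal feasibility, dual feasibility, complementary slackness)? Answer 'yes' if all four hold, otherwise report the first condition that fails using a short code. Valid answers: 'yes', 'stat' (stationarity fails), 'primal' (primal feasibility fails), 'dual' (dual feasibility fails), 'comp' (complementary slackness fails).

Gradient of f: grad f(x) = Q x + c = (-1, -3)
Constraint values g_i(x) = a_i^T x - b_i:
  g_1((0, 2)) = -3
Stationarity residual: grad f(x) + sum_i lambda_i a_i = (0, 0)
  -> stationarity OK
Primal feasibility (all g_i <= 0): OK
Dual feasibility (all lambda_i >= 0): OK
Complementary slackness (lambda_i * g_i(x) = 0 for all i): FAILS

Verdict: the first failing condition is complementary_slackness -> comp.

comp
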